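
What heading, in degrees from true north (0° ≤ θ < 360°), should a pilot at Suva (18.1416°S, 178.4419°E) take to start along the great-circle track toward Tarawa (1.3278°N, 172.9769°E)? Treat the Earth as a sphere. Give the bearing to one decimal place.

344.0°

Δλ = 172.9769 − 178.4419 = -5.4650°.
θ = atan2( sin Δλ · cos φ₂ , cos φ₁ · sin φ₂ − sin φ₁ · cos φ₂ · cos Δλ )
  = atan2(-0.09521, 0.33189) = -16.007° → normalised to [0°, 360°): 343.993°.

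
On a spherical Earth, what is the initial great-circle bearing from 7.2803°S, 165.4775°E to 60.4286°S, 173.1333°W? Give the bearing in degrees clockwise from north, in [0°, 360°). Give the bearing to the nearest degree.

167°

Δλ = -173.1333 − 165.4775 = -338.6108°; wrapped into (−180°, 180°]: 21.3892°.
θ = atan2( sin Δλ · cos φ₂ , cos φ₁ · sin φ₂ − sin φ₁ · cos φ₂ · cos Δλ )
  = atan2(0.17998, -0.80450) = 167.389° → normalised to [0°, 360°): 167.389°.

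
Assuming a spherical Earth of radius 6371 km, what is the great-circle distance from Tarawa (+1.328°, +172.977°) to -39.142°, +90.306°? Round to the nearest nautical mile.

Δλ = 90.306 − 172.977 = -82.671°.
Δφ = -39.142 − 1.328 = -40.470°.
a = sin²(Δφ/2) + cos φ₁ · cos φ₂ · sin²(Δλ/2) = 0.457859.
c = 2·atan2(√a, √(1−a)) = 1.48641 rad → d = 6371·c ≈ 9469.94 km ≈ 5113.36 nmi.

5113 nmi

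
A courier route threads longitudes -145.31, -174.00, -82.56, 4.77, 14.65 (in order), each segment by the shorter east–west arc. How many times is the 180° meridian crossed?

0

Leg 1: -145.31° → -174.00°, shortest Δλ = -28.69° (west) — does not cross 180°.
Leg 2: -174.00° → -82.56°, shortest Δλ = 91.44° (east) — does not cross 180°.
Leg 3: -82.56° → +4.77°, shortest Δλ = 87.33° (east) — does not cross 180°.
Leg 4: +4.77° → +14.65°, shortest Δλ = 9.88° (east) — does not cross 180°.
Total crossings: 0.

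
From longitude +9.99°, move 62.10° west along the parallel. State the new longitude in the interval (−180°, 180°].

Start at +9.99°; shift −62.10° → -52.11°.
-52.11° already lies in (−180°, 180°].

-52.11°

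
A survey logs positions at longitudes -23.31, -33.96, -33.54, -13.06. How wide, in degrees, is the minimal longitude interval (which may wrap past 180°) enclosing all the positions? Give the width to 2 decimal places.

Sort the longitudes: -33.96°, -33.54°, -23.31°, -13.06°.
Eastward gaps between consecutive values (wrapping around): 0.42°, 10.23°, 10.25°, 339.10°.
Largest gap = 339.10° ⇒ minimal covering band is its complement: 360° − 339.10° = 20.90°.
Band runs from -33.96° eastward to -13.06°.

20.90°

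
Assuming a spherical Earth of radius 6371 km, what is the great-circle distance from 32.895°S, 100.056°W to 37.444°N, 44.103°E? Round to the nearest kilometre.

Δλ = 44.103 − -100.056 = 144.159°.
Δφ = 37.444 − -32.895 = 70.339°.
a = sin²(Δφ/2) + cos φ₁ · cos φ₂ · sin²(Δλ/2) = 0.935308.
c = 2·atan2(√a, √(1−a)) = 2.62725 rad → d = 6371·c ≈ 16738.21 km.

16738 km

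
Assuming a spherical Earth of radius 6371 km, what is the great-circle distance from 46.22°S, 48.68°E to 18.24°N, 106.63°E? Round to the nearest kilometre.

Δλ = 106.63 − 48.68 = 57.95°.
Δφ = 18.24 − -46.22 = 64.46°.
a = sin²(Δφ/2) + cos φ₁ · cos φ₂ · sin²(Δλ/2) = 0.438638.
c = 2·atan2(√a, √(1−a)) = 1.44776 rad → d = 6371·c ≈ 9223.69 km.

9224 km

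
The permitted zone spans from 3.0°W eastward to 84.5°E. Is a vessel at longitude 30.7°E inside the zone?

Band width going east from -3.0° to +84.5°: ((84.5 − -3.0) mod 360) = 87.5°.
Offset of +30.7° east of the west edge: ((30.7 − -3.0) mod 360) = 33.7°.
33.7° ≤ 87.5° ⇒ inside.

Yes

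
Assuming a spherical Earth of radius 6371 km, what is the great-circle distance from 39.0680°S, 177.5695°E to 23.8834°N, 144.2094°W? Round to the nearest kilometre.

Δλ = -144.2094 − 177.5695 = -321.7789°; wrapped into (−180°, 180°]: 38.2211°.
Δφ = 23.8834 − -39.0680 = 62.9514°.
a = sin²(Δφ/2) + cos φ₁ · cos φ₂ · sin²(Δλ/2) = 0.348720.
c = 2·atan2(√a, √(1−a)) = 1.26342 rad → d = 6371·c ≈ 8049.24 km.

8049 km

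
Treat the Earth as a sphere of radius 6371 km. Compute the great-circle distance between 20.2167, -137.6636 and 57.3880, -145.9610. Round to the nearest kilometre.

Δλ = -145.9610 − -137.6636 = -8.2974°.
Δφ = 57.3880 − 20.2167 = 37.1713°.
a = sin²(Δφ/2) + cos φ₁ · cos φ₂ · sin²(Δλ/2) = 0.104231.
c = 2·atan2(√a, √(1−a)) = 0.65747 rad → d = 6371·c ≈ 4188.76 km.

4189 km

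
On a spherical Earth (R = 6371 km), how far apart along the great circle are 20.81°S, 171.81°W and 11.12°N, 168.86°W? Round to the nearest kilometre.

Δλ = -168.86 − -171.81 = 2.95°.
Δφ = 11.12 − -20.81 = 31.93°.
a = sin²(Δφ/2) + cos φ₁ · cos φ₂ · sin²(Δλ/2) = 0.076260.
c = 2·atan2(√a, √(1−a)) = 0.55958 rad → d = 6371·c ≈ 3565.07 km.

3565 km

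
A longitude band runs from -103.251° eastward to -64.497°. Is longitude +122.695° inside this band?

No

Band width going east from -103.251° to -64.497°: ((-64.497 − -103.251) mod 360) = 38.754°.
Offset of +122.695° east of the west edge: ((122.695 − -103.251) mod 360) = 225.946°.
225.946° > 38.754° ⇒ outside.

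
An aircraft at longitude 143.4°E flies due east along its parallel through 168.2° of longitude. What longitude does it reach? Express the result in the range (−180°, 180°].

48.4°W

Start at +143.4°; shift +168.2° → +311.6°.
+311.6° lies outside (−180°, 180°]; subtract 360° → -48.4°.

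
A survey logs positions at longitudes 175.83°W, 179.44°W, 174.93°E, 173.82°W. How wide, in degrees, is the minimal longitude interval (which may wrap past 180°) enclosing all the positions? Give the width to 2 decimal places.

Sort the longitudes: -179.44°, -175.83°, -173.82°, +174.93°.
Eastward gaps between consecutive values (wrapping around): 3.61°, 2.01°, 348.75°, 5.63°.
Largest gap = 348.75° ⇒ minimal covering band is its complement: 360° − 348.75° = 11.25°.
Band runs from +174.93° eastward to -173.82°, crossing the antimeridian.

11.25°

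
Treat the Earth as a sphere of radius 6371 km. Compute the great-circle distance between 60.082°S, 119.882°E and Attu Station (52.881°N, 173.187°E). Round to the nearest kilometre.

13427 km

Δλ = 173.187 − 119.882 = 53.305°.
Δφ = 52.881 − -60.082 = 112.963°.
a = sin²(Δφ/2) + cos φ₁ · cos φ₂ · sin²(Δλ/2) = 0.755634.
c = 2·atan2(√a, √(1−a)) = 2.10746 rad → d = 6371·c ≈ 13426.60 km.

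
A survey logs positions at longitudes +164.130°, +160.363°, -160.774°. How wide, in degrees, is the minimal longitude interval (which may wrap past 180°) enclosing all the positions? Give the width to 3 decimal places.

38.863°

Sort the longitudes: -160.774°, +160.363°, +164.130°.
Eastward gaps between consecutive values (wrapping around): 321.137°, 3.767°, 35.096°.
Largest gap = 321.137° ⇒ minimal covering band is its complement: 360° − 321.137° = 38.863°.
Band runs from +160.363° eastward to -160.774°, crossing the antimeridian.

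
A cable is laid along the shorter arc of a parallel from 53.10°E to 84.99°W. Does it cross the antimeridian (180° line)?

Signed shortest Δλ = ((-84.99 − 53.10 + 180) mod 360) − 180 = -138.09°.
Going west by 138.09° from +53.10° reaches -84.99° without touching 180°.

No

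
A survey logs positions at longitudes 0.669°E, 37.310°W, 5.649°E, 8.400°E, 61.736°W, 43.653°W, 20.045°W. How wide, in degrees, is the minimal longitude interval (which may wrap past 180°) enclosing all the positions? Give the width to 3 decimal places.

Sort the longitudes: -61.736°, -43.653°, -37.310°, -20.045°, +0.669°, +5.649°, +8.400°.
Eastward gaps between consecutive values (wrapping around): 18.083°, 6.343°, 17.265°, 20.714°, 4.980°, 2.751°, 289.864°.
Largest gap = 289.864° ⇒ minimal covering band is its complement: 360° − 289.864° = 70.136°.
Band runs from -61.736° eastward to +8.400°.

70.136°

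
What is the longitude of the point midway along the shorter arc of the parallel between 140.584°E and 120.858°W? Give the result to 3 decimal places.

Signed shortest Δλ from +140.584° to -120.858° is +98.558°.
Midpoint longitude = +140.584° + (+98.558°)/2 = +140.584° + 49.279° = +189.863°.
Normalise into (−180°, 180°]: -170.137°.
(The naïve average (+140.584 + -120.858)/2 = 9.863° is on the wrong side of the globe.)

170.137°W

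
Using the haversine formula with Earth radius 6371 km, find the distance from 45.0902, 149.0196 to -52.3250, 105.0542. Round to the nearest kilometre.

Δλ = 105.0542 − 149.0196 = -43.9654°.
Δφ = -52.3250 − 45.0902 = -97.4152°.
a = sin²(Δφ/2) + cos φ₁ · cos φ₂ · sin²(Δλ/2) = 0.624990.
c = 2·atan2(√a, √(1−a)) = 1.82346 rad → d = 6371·c ≈ 11617.24 km.

11617 km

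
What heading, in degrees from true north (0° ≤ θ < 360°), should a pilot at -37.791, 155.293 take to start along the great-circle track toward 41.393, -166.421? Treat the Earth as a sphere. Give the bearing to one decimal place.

Δλ = -166.421 − 155.293 = -321.714°; wrapped into (−180°, 180°]: 38.286°.
θ = atan2( sin Δλ · cos φ₂ , cos φ₁ · sin φ₂ − sin φ₁ · cos φ₂ · cos Δλ )
  = atan2(0.46481, 0.88337) = 27.752° → normalised to [0°, 360°): 27.752°.

27.8°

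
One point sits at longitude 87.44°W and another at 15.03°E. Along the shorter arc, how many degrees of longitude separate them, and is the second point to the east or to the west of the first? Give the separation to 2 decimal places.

Raw difference: 15.03 − -87.44 = 102.47°.
Normalise into (−180°, 180°]: 102.47° stays 102.47°.
Positive ⇒ the second point lies to the east; separation 102.47°.

102.47° east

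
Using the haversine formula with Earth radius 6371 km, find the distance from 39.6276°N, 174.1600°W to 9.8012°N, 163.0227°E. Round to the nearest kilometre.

Δλ = 163.0227 − -174.1600 = 337.1827°; wrapped into (−180°, 180°]: -22.8173°.
Δφ = 9.8012 − 39.6276 = -29.8264°.
a = sin²(Δφ/2) + cos φ₁ · cos φ₂ · sin²(Δλ/2) = 0.095928.
c = 2·atan2(√a, √(1−a)) = 0.62980 rad → d = 6371·c ≈ 4012.47 km.

4012 km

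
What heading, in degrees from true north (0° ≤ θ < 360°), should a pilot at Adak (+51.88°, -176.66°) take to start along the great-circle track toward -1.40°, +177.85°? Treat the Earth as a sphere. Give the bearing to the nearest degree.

Δλ = 177.85 − -176.66 = 354.51°; wrapped into (−180°, 180°]: -5.49°.
θ = atan2( sin Δλ · cos φ₂ , cos φ₁ · sin φ₂ − sin φ₁ · cos φ₂ · cos Δλ )
  = atan2(-0.09564, -0.79796) = -173.165° → normalised to [0°, 360°): 186.835°.

187°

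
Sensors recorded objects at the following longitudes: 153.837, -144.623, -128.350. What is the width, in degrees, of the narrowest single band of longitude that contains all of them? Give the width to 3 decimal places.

77.813°

Sort the longitudes: -144.623°, -128.350°, +153.837°.
Eastward gaps between consecutive values (wrapping around): 16.273°, 282.187°, 61.540°.
Largest gap = 282.187° ⇒ minimal covering band is its complement: 360° − 282.187° = 77.813°.
Band runs from +153.837° eastward to -128.350°, crossing the antimeridian.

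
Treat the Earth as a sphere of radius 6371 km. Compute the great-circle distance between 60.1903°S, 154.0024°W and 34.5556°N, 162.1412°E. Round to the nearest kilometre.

11270 km

Δλ = 162.1412 − -154.0024 = 316.1436°; wrapped into (−180°, 180°]: -43.8564°.
Δφ = 34.5556 − -60.1903 = 94.7459°.
a = sin²(Δφ/2) + cos φ₁ · cos φ₂ · sin²(Δλ/2) = 0.598466.
c = 2·atan2(√a, √(1−a)) = 1.76902 rad → d = 6371·c ≈ 11270.45 km.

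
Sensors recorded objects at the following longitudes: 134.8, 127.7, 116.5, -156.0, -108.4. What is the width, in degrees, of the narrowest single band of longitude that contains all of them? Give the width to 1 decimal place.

Sort the longitudes: -156.0°, -108.4°, +116.5°, +127.7°, +134.8°.
Eastward gaps between consecutive values (wrapping around): 47.6°, 224.9°, 11.2°, 7.1°, 69.2°.
Largest gap = 224.9° ⇒ minimal covering band is its complement: 360° − 224.9° = 135.1°.
Band runs from +116.5° eastward to -108.4°, crossing the antimeridian.

135.1°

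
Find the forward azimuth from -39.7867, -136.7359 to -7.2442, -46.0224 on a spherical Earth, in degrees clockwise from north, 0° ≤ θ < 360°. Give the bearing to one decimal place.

96.0°

Δλ = -46.0224 − -136.7359 = 90.7135°.
θ = atan2( sin Δλ · cos φ₂ , cos φ₁ · sin φ₂ − sin φ₁ · cos φ₂ · cos Δλ )
  = atan2(0.99194, -0.10480) = 96.031° → normalised to [0°, 360°): 96.031°.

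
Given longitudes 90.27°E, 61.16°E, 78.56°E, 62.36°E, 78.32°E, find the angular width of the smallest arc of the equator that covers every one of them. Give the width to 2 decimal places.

Sort the longitudes: +61.16°, +62.36°, +78.32°, +78.56°, +90.27°.
Eastward gaps between consecutive values (wrapping around): 1.20°, 15.96°, 0.24°, 11.71°, 330.89°.
Largest gap = 330.89° ⇒ minimal covering band is its complement: 360° − 330.89° = 29.11°.
Band runs from +61.16° eastward to +90.27°.

29.11°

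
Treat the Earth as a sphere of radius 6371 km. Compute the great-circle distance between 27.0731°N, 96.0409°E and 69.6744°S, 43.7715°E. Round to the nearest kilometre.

Δλ = 43.7715 − 96.0409 = -52.2694°.
Δφ = -69.6744 − 27.0731 = -96.7475°.
a = sin²(Δφ/2) + cos φ₁ · cos φ₂ · sin²(Δλ/2) = 0.618758.
c = 2·atan2(√a, √(1−a)) = 1.81060 rad → d = 6371·c ≈ 11535.36 km.

11535 km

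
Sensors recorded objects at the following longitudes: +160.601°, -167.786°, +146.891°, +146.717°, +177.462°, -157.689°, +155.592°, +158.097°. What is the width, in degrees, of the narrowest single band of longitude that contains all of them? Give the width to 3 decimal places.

55.594°

Sort the longitudes: -167.786°, -157.689°, +146.717°, +146.891°, +155.592°, +158.097°, +160.601°, +177.462°.
Eastward gaps between consecutive values (wrapping around): 10.097°, 304.406°, 0.174°, 8.701°, 2.505°, 2.504°, 16.861°, 14.752°.
Largest gap = 304.406° ⇒ minimal covering band is its complement: 360° − 304.406° = 55.594°.
Band runs from +146.717° eastward to -157.689°, crossing the antimeridian.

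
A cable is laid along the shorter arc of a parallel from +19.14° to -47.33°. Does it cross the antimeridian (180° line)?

Signed shortest Δλ = ((-47.33 − 19.14 + 180) mod 360) − 180 = -66.47°.
Going west by 66.47° from +19.14° reaches -47.33° without touching 180°.

No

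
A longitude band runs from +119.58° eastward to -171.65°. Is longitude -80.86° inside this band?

Band width going east from +119.58° to -171.65°: ((-171.65 − 119.58) mod 360) = 68.77°.
Offset of -80.86° east of the west edge: ((-80.86 − 119.58) mod 360) = 159.56°.
159.56° > 68.77° ⇒ outside.

No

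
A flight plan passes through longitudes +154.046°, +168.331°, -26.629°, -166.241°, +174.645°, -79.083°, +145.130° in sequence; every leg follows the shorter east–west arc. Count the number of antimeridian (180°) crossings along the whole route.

Leg 1: +154.046° → +168.331°, shortest Δλ = 14.285° (east) — does not cross 180°.
Leg 2: +168.331° → -26.629°, shortest Δλ = 165.04° (east) — crosses 180°.
Leg 3: -26.629° → -166.241°, shortest Δλ = -139.612° (west) — does not cross 180°.
Leg 4: -166.241° → +174.645°, shortest Δλ = -19.114° (west) — crosses 180°.
Leg 5: +174.645° → -79.083°, shortest Δλ = 106.272° (east) — crosses 180°.
Leg 6: -79.083° → +145.130°, shortest Δλ = -135.787° (west) — crosses 180°.
Total crossings: 4.

4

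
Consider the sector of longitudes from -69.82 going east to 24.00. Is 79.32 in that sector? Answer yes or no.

No

Band width going east from -69.82° to +24.00°: ((24.00 − -69.82) mod 360) = 93.82°.
Offset of +79.32° east of the west edge: ((79.32 − -69.82) mod 360) = 149.14°.
149.14° > 93.82° ⇒ outside.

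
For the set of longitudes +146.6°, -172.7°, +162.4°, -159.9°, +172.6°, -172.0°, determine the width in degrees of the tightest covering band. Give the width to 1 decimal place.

53.5°

Sort the longitudes: -172.7°, -172.0°, -159.9°, +146.6°, +162.4°, +172.6°.
Eastward gaps between consecutive values (wrapping around): 0.7°, 12.1°, 306.5°, 15.8°, 10.2°, 14.7°.
Largest gap = 306.5° ⇒ minimal covering band is its complement: 360° − 306.5° = 53.5°.
Band runs from +146.6° eastward to -159.9°, crossing the antimeridian.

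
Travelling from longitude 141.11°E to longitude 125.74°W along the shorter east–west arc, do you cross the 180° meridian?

Yes

Naïve |-125.74 − 141.11| = 266.85° > 180°, so the shorter arc goes the other way round — across 180°.
Signed shortest Δλ = ((-125.74 − 141.11 + 180) mod 360) − 180 = 93.15°.
Going east by 93.15° from +141.11° passes through 180° before reaching -125.74°.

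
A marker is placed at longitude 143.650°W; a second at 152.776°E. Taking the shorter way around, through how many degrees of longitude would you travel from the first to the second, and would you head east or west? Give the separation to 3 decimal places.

Raw difference: 152.776 − -143.650 = 296.426°.
Normalise into (−180°, 180°]: 296.426° − 360° = -63.574°.
Negative ⇒ the second point lies to the west; separation 63.574°.

63.574° west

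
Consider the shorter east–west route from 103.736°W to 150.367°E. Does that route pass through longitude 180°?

Naïve |150.367 − -103.736| = 254.103° > 180°, so the shorter arc goes the other way round — across 180°.
Signed shortest Δλ = ((150.367 − -103.736 + 180) mod 360) − 180 = -105.897°.
Going west by 105.897° from -103.736° passes through 180° before reaching +150.367°.

Yes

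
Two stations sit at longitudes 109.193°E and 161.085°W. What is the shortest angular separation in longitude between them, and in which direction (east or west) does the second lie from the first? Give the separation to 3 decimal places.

89.722° east

Raw difference: -161.085 − 109.193 = -270.278°.
Normalise into (−180°, 180°]: -270.278° + 360° = 89.722°.
Positive ⇒ the second point lies to the east; separation 89.722°.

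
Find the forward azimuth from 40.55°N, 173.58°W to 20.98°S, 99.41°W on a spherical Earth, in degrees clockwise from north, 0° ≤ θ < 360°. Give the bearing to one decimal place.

Δλ = -99.41 − -173.58 = 74.17°.
θ = atan2( sin Δλ · cos φ₂ , cos φ₁ · sin φ₂ − sin φ₁ · cos φ₂ · cos Δλ )
  = atan2(0.89829, -0.43764) = 115.975° → normalised to [0°, 360°): 115.975°.

116.0°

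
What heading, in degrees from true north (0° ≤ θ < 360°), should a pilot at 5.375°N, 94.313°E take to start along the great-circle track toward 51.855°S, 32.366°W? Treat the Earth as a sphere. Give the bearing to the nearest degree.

Δλ = -32.366 − 94.313 = -126.679°.
θ = atan2( sin Δλ · cos φ₂ , cos φ₁ · sin φ₂ − sin φ₁ · cos φ₂ · cos Δλ )
  = atan2(-0.49535, -0.74843) = -146.501° → normalised to [0°, 360°): 213.499°.

213°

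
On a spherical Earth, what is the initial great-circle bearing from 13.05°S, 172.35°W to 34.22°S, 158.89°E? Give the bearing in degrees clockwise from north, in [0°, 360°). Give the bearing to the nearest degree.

226°

Δλ = 158.89 − -172.35 = 331.24°; wrapped into (−180°, 180°]: -28.76°.
θ = atan2( sin Δλ · cos φ₂ , cos φ₁ · sin φ₂ − sin φ₁ · cos φ₂ · cos Δλ )
  = atan2(-0.39785, -0.38417) = -133.998° → normalised to [0°, 360°): 226.002°.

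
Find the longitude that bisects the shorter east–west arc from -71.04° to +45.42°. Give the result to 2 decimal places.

Signed shortest Δλ from -71.04° to +45.42° is +116.46°.
Midpoint longitude = -71.04° + (+116.46°)/2 = -71.04° + 58.23° = -12.81°.

-12.81°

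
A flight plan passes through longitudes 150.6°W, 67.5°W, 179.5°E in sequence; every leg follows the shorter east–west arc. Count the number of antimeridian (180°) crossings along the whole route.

1

Leg 1: -150.6° → -67.5°, shortest Δλ = 83.1° (east) — does not cross 180°.
Leg 2: -67.5° → +179.5°, shortest Δλ = -113.0° (west) — crosses 180°.
Total crossings: 1.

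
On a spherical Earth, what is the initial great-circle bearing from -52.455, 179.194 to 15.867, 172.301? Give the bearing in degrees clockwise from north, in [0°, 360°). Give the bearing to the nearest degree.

Δλ = 172.301 − 179.194 = -6.893°.
θ = atan2( sin Δλ · cos φ₂ , cos φ₁ · sin φ₂ − sin φ₁ · cos φ₂ · cos Δλ )
  = atan2(-0.11544, 0.92376) = -7.123° → normalised to [0°, 360°): 352.877°.

353°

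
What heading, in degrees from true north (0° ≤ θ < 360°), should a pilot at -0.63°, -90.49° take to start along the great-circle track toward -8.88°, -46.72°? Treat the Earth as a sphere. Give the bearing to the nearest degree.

102°

Δλ = -46.72 − -90.49 = 43.77°.
θ = atan2( sin Δλ · cos φ₂ , cos φ₁ · sin φ₂ − sin φ₁ · cos φ₂ · cos Δλ )
  = atan2(0.68347, -0.14651) = 102.099° → normalised to [0°, 360°): 102.099°.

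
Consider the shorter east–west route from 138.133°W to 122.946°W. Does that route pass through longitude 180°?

No

Signed shortest Δλ = ((-122.946 − -138.133 + 180) mod 360) − 180 = 15.187°.
Going east by 15.187° from -138.133° reaches -122.946° without touching 180°.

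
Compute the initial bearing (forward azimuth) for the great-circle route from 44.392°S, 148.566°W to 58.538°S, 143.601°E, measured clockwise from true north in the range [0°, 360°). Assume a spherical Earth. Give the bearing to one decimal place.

225.7°

Δλ = 143.601 − -148.566 = 292.167°; wrapped into (−180°, 180°]: -67.833°.
θ = atan2( sin Δλ · cos φ₂ , cos φ₁ · sin φ₂ − sin φ₁ · cos φ₂ · cos Δλ )
  = atan2(-0.48336, -0.47175) = -134.304° → normalised to [0°, 360°): 225.696°.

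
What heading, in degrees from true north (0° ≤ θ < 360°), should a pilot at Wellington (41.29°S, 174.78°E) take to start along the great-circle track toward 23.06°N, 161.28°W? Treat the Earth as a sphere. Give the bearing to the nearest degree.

24°

Δλ = -161.28 − 174.78 = -336.06°; wrapped into (−180°, 180°]: 23.94°.
θ = atan2( sin Δλ · cos φ₂ , cos φ₁ · sin φ₂ − sin φ₁ · cos φ₂ · cos Δλ )
  = atan2(0.37336, 0.84922) = 23.732° → normalised to [0°, 360°): 23.732°.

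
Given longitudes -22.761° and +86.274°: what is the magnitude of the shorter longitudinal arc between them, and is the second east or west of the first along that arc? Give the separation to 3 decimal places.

109.035° east

Raw difference: 86.274 − -22.761 = 109.035°.
Normalise into (−180°, 180°]: 109.035° stays 109.035°.
Positive ⇒ the second point lies to the east; separation 109.035°.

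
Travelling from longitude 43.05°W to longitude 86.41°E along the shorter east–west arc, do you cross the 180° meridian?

Signed shortest Δλ = ((86.41 − -43.05 + 180) mod 360) − 180 = 129.46°.
Going east by 129.46° from -43.05° reaches +86.41° without touching 180°.

No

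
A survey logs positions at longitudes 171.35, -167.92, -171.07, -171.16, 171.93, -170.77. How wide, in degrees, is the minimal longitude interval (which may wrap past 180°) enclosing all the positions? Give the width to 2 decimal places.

20.73°

Sort the longitudes: -171.16°, -171.07°, -170.77°, -167.92°, +171.35°, +171.93°.
Eastward gaps between consecutive values (wrapping around): 0.09°, 0.30°, 2.85°, 339.27°, 0.58°, 16.91°.
Largest gap = 339.27° ⇒ minimal covering band is its complement: 360° − 339.27° = 20.73°.
Band runs from +171.35° eastward to -167.92°, crossing the antimeridian.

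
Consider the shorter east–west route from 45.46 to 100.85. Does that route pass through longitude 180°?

No

Signed shortest Δλ = ((100.85 − 45.46 + 180) mod 360) − 180 = 55.39°.
Going east by 55.39° from +45.46° reaches +100.85° without touching 180°.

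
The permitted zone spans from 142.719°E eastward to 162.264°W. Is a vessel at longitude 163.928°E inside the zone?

Band width going east from +142.719° to -162.264°: ((-162.264 − 142.719) mod 360) = 55.017°.
Offset of +163.928° east of the west edge: ((163.928 − 142.719) mod 360) = 21.209°.
21.209° ≤ 55.017° ⇒ inside.

Yes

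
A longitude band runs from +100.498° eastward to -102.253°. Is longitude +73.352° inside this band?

No

Band width going east from +100.498° to -102.253°: ((-102.253 − 100.498) mod 360) = 157.249°.
Offset of +73.352° east of the west edge: ((73.352 − 100.498) mod 360) = 332.854°.
332.854° > 157.249° ⇒ outside.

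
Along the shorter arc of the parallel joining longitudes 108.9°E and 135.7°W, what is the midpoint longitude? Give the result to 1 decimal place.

166.6°E

Signed shortest Δλ from +108.9° to -135.7° is +115.4°.
Midpoint longitude = +108.9° + (+115.4°)/2 = +108.9° + 57.7° = +166.6°.
(The naïve average (+108.9 + -135.7)/2 = -13.4° is on the wrong side of the globe.)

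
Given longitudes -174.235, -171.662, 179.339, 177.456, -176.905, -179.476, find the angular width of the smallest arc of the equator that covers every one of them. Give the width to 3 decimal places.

Sort the longitudes: -179.476°, -176.905°, -174.235°, -171.662°, +177.456°, +179.339°.
Eastward gaps between consecutive values (wrapping around): 2.571°, 2.670°, 2.573°, 349.118°, 1.883°, 1.185°.
Largest gap = 349.118° ⇒ minimal covering band is its complement: 360° − 349.118° = 10.882°.
Band runs from +177.456° eastward to -171.662°, crossing the antimeridian.

10.882°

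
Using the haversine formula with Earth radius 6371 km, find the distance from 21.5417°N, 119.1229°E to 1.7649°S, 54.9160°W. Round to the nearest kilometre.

17723 km

Δλ = -54.9160 − 119.1229 = -174.0389°.
Δφ = -1.7649 − 21.5417 = -23.3066°.
a = sin²(Δφ/2) + cos φ₁ · cos φ₂ · sin²(Δλ/2) = 0.967995.
c = 2·atan2(√a, √(1−a)) = 2.78186 rad → d = 6371·c ≈ 17723.22 km.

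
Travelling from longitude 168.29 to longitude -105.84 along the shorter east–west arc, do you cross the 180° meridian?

Naïve |-105.84 − 168.29| = 274.13° > 180°, so the shorter arc goes the other way round — across 180°.
Signed shortest Δλ = ((-105.84 − 168.29 + 180) mod 360) − 180 = 85.87°.
Going east by 85.87° from +168.29° passes through 180° before reaching -105.84°.

Yes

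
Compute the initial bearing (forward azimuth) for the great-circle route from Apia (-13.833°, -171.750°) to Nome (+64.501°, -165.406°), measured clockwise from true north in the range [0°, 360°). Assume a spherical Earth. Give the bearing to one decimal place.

Δλ = -165.406 − -171.750 = 6.344°.
θ = atan2( sin Δλ · cos φ₂ , cos φ₁ · sin φ₂ − sin φ₁ · cos φ₂ · cos Δλ )
  = atan2(0.04757, 0.97871) = 2.783° → normalised to [0°, 360°): 2.783°.

2.8°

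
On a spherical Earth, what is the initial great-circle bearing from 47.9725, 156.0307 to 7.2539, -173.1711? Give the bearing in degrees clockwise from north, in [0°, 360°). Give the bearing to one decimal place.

Δλ = -173.1711 − 156.0307 = -329.2018°; wrapped into (−180°, 180°]: 30.7982°.
θ = atan2( sin Δλ · cos φ₂ , cos φ₁ · sin φ₂ − sin φ₁ · cos φ₂ · cos Δλ )
  = atan2(0.50792, -0.54843) = 137.196° → normalised to [0°, 360°): 137.196°.

137.2°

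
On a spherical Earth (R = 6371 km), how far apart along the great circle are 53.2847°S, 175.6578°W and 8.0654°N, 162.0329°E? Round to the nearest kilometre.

Δλ = 162.0329 − -175.6578 = 337.6907°; wrapped into (−180°, 180°]: -22.3093°.
Δφ = 8.0654 − -53.2847 = 61.3501°.
a = sin²(Δφ/2) + cos φ₁ · cos φ₂ · sin²(Δλ/2) = 0.282425.
c = 2·atan2(√a, √(1−a)) = 1.12059 rad → d = 6371·c ≈ 7139.29 km.

7139 km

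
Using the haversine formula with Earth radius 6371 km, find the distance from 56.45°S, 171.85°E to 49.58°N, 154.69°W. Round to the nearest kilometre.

12187 km

Δλ = -154.69 − 171.85 = -326.54°; wrapped into (−180°, 180°]: 33.46°.
Δφ = 49.58 − -56.45 = 106.03°.
a = sin²(Δφ/2) + cos φ₁ · cos φ₂ · sin²(Δλ/2) = 0.667764.
c = 2·atan2(√a, √(1−a)) = 1.91296 rad → d = 6371·c ≈ 12187.48 km.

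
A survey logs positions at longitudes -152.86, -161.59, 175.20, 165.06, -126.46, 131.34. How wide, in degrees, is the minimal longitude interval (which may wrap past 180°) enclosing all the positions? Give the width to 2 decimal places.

Sort the longitudes: -161.59°, -152.86°, -126.46°, +131.34°, +165.06°, +175.20°.
Eastward gaps between consecutive values (wrapping around): 8.73°, 26.40°, 257.80°, 33.72°, 10.14°, 23.21°.
Largest gap = 257.80° ⇒ minimal covering band is its complement: 360° − 257.80° = 102.20°.
Band runs from +131.34° eastward to -126.46°, crossing the antimeridian.

102.20°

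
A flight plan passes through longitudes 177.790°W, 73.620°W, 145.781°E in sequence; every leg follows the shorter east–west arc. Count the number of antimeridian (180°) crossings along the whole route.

1

Leg 1: -177.790° → -73.620°, shortest Δλ = 104.17° (east) — does not cross 180°.
Leg 2: -73.620° → +145.781°, shortest Δλ = -140.599° (west) — crosses 180°.
Total crossings: 1.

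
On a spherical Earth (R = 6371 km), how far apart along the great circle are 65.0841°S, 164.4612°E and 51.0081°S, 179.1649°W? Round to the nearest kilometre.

1826 km

Δλ = -179.1649 − 164.4612 = -343.6261°; wrapped into (−180°, 180°]: 16.3739°.
Δφ = -51.0081 − -65.0841 = 14.0760°.
a = sin²(Δφ/2) + cos φ₁ · cos φ₂ · sin²(Δλ/2) = 0.020388.
c = 2·atan2(√a, √(1−a)) = 0.28656 rad → d = 6371·c ≈ 1825.65 km.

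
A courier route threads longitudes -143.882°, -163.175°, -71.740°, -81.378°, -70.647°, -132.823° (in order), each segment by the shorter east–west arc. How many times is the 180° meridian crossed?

0

Leg 1: -143.882° → -163.175°, shortest Δλ = -19.293° (west) — does not cross 180°.
Leg 2: -163.175° → -71.740°, shortest Δλ = 91.435° (east) — does not cross 180°.
Leg 3: -71.740° → -81.378°, shortest Δλ = -9.638° (west) — does not cross 180°.
Leg 4: -81.378° → -70.647°, shortest Δλ = 10.731° (east) — does not cross 180°.
Leg 5: -70.647° → -132.823°, shortest Δλ = -62.176° (west) — does not cross 180°.
Total crossings: 0.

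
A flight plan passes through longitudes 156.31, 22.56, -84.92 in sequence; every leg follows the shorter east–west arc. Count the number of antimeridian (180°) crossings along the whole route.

0

Leg 1: +156.31° → +22.56°, shortest Δλ = -133.75° (west) — does not cross 180°.
Leg 2: +22.56° → -84.92°, shortest Δλ = -107.48° (west) — does not cross 180°.
Total crossings: 0.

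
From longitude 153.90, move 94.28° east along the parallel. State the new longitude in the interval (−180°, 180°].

-111.82°

Start at +153.90°; shift +94.28° → +248.18°.
+248.18° lies outside (−180°, 180°]; subtract 360° → -111.82°.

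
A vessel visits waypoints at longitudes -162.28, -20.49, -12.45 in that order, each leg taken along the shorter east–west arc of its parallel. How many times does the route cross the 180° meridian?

Leg 1: -162.28° → -20.49°, shortest Δλ = 141.79° (east) — does not cross 180°.
Leg 2: -20.49° → -12.45°, shortest Δλ = 8.04° (east) — does not cross 180°.
Total crossings: 0.

0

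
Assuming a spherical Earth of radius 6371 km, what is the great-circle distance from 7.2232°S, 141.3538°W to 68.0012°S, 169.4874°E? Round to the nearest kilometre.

7664 km

Δλ = 169.4874 − -141.3538 = 310.8412°; wrapped into (−180°, 180°]: -49.1588°.
Δφ = -68.0012 − -7.2232 = -60.7780°.
a = sin²(Δφ/2) + cos φ₁ · cos φ₂ · sin²(Δλ/2) = 0.320198.
c = 2·atan2(√a, √(1−a)) = 1.20295 rad → d = 6371·c ≈ 7664.02 km.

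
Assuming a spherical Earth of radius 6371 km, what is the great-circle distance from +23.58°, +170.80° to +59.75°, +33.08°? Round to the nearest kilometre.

9982 km

Δλ = 33.08 − 170.80 = -137.72°.
Δφ = 59.75 − 23.58 = 36.17°.
a = sin²(Δφ/2) + cos φ₁ · cos φ₂ · sin²(Δλ/2) = 0.498022.
c = 2·atan2(√a, √(1−a)) = 1.56684 rad → d = 6371·c ≈ 9982.34 km.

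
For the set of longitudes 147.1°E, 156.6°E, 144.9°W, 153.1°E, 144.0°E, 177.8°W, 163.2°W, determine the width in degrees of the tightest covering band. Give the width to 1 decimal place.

71.1°

Sort the longitudes: -177.8°, -163.2°, -144.9°, +144.0°, +147.1°, +153.1°, +156.6°.
Eastward gaps between consecutive values (wrapping around): 14.6°, 18.3°, 288.9°, 3.1°, 6.0°, 3.5°, 25.6°.
Largest gap = 288.9° ⇒ minimal covering band is its complement: 360° − 288.9° = 71.1°.
Band runs from +144.0° eastward to -144.9°, crossing the antimeridian.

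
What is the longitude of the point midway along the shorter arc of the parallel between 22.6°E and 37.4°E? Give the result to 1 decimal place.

Signed shortest Δλ from +22.6° to +37.4° is +14.8°.
Midpoint longitude = +22.6° + (+14.8°)/2 = +22.6° + 7.4° = +30.0°.

30.0°E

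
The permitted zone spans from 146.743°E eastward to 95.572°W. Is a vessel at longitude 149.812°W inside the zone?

Band width going east from +146.743° to -95.572°: ((-95.572 − 146.743) mod 360) = 117.685°.
Offset of -149.812° east of the west edge: ((-149.812 − 146.743) mod 360) = 63.445°.
63.445° ≤ 117.685° ⇒ inside.

Yes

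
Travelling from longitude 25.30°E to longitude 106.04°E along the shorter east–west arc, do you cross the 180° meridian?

No

Signed shortest Δλ = ((106.04 − 25.30 + 180) mod 360) − 180 = 80.74°.
Going east by 80.74° from +25.30° reaches +106.04° without touching 180°.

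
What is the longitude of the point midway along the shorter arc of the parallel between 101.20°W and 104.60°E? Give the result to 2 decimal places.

Signed shortest Δλ from -101.20° to +104.60° is -154.20°.
Midpoint longitude = -101.20° + (-154.20°)/2 = -101.20° − 77.10° = -178.30°.
(The naïve average (-101.20 + +104.60)/2 = 1.7° is on the wrong side of the globe.)

178.30°W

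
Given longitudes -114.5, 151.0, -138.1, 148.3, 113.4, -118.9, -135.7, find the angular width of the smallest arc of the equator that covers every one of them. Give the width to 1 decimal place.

132.1°

Sort the longitudes: -138.1°, -135.7°, -118.9°, -114.5°, +113.4°, +148.3°, +151.0°.
Eastward gaps between consecutive values (wrapping around): 2.4°, 16.8°, 4.4°, 227.9°, 34.9°, 2.7°, 70.9°.
Largest gap = 227.9° ⇒ minimal covering band is its complement: 360° − 227.9° = 132.1°.
Band runs from +113.4° eastward to -114.5°, crossing the antimeridian.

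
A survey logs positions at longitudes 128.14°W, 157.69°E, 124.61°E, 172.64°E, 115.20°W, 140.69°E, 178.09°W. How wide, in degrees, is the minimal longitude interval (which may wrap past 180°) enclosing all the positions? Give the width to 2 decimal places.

120.19°

Sort the longitudes: -178.09°, -128.14°, -115.20°, +124.61°, +140.69°, +157.69°, +172.64°.
Eastward gaps between consecutive values (wrapping around): 49.95°, 12.94°, 239.81°, 16.08°, 17.00°, 14.95°, 9.27°.
Largest gap = 239.81° ⇒ minimal covering band is its complement: 360° − 239.81° = 120.19°.
Band runs from +124.61° eastward to -115.20°, crossing the antimeridian.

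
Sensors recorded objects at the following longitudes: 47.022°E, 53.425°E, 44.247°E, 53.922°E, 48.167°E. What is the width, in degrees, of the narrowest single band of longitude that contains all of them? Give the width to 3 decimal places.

9.675°

Sort the longitudes: +44.247°, +47.022°, +48.167°, +53.425°, +53.922°.
Eastward gaps between consecutive values (wrapping around): 2.775°, 1.145°, 5.258°, 0.497°, 350.325°.
Largest gap = 350.325° ⇒ minimal covering band is its complement: 360° − 350.325° = 9.675°.
Band runs from +44.247° eastward to +53.922°.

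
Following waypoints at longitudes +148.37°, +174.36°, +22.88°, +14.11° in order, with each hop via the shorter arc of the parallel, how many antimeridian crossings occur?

0

Leg 1: +148.37° → +174.36°, shortest Δλ = 25.99° (east) — does not cross 180°.
Leg 2: +174.36° → +22.88°, shortest Δλ = -151.48° (west) — does not cross 180°.
Leg 3: +22.88° → +14.11°, shortest Δλ = -8.77° (west) — does not cross 180°.
Total crossings: 0.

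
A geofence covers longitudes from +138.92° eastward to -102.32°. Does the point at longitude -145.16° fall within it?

Band width going east from +138.92° to -102.32°: ((-102.32 − 138.92) mod 360) = 118.76°.
Offset of -145.16° east of the west edge: ((-145.16 − 138.92) mod 360) = 75.92°.
75.92° ≤ 118.76° ⇒ inside.

Yes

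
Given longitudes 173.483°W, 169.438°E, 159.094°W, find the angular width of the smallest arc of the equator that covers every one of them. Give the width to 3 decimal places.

Sort the longitudes: -173.483°, -159.094°, +169.438°.
Eastward gaps between consecutive values (wrapping around): 14.389°, 328.532°, 17.079°.
Largest gap = 328.532° ⇒ minimal covering band is its complement: 360° − 328.532° = 31.468°.
Band runs from +169.438° eastward to -159.094°, crossing the antimeridian.

31.468°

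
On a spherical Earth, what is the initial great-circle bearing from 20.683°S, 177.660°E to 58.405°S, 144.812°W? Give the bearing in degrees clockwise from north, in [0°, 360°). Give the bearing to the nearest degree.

Δλ = -144.812 − 177.660 = -322.472°; wrapped into (−180°, 180°]: 37.528°.
θ = atan2( sin Δλ · cos φ₂ , cos φ₁ · sin φ₂ − sin φ₁ · cos φ₂ · cos Δλ )
  = atan2(0.31914, -0.65012) = 153.854° → normalised to [0°, 360°): 153.854°.

154°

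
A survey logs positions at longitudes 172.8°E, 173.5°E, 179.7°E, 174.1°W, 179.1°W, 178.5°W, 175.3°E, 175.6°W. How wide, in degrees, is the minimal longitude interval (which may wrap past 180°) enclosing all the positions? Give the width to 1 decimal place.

Sort the longitudes: -179.1°, -178.5°, -175.6°, -174.1°, +172.8°, +173.5°, +175.3°, +179.7°.
Eastward gaps between consecutive values (wrapping around): 0.6°, 2.9°, 1.5°, 346.9°, 0.7°, 1.8°, 4.4°, 1.2°.
Largest gap = 346.9° ⇒ minimal covering band is its complement: 360° − 346.9° = 13.1°.
Band runs from +172.8° eastward to -174.1°, crossing the antimeridian.

13.1°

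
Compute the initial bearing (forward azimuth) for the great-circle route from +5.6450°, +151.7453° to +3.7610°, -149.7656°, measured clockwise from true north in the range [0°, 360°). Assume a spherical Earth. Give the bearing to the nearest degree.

Δλ = -149.7656 − 151.7453 = -301.5109°; wrapped into (−180°, 180°]: 58.4891°.
θ = atan2( sin Δλ · cos φ₂ , cos φ₁ · sin φ₂ − sin φ₁ · cos φ₂ · cos Δλ )
  = atan2(0.85070, 0.01398) = 89.059° → normalised to [0°, 360°): 89.059°.

89°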